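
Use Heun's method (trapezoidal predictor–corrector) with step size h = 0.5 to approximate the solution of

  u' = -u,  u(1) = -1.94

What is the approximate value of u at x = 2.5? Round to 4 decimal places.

Heun: k1 = f(x_n, u_n); k2 = f(x_n + h, u_n + h·k1); u_{n+1} = u_n + (h/2)·(k1 + k2).
x=1.000000, u=-1.940000:
  k1 = f(1.000000, -1.940000) = 1.940000
  k2 = f(1.500000, -0.970000) = 0.970000
  u ← -1.940000 + (0.5/2)·(1.940000 + 0.970000) = -1.212500
x=1.500000, u=-1.212500:
  k1 = f(1.500000, -1.212500) = 1.212500
  k2 = f(2.000000, -0.606250) = 0.606250
  u ← -1.212500 + (0.5/2)·(1.212500 + 0.606250) = -0.757812
x=2.000000, u=-0.757812:
  k1 = f(2.000000, -0.757812) = 0.757812
  k2 = f(2.500000, -0.378906) = 0.378906
  u ← -0.757812 + (0.5/2)·(0.757812 + 0.378906) = -0.473633
u(2.5) ≈ -0.4736

-0.4736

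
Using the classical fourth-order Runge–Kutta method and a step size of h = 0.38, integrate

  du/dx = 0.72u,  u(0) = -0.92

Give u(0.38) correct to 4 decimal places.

-1.2095

RK4: k1 = f(x_n, u_n); k2 = f(x_n + h/2, u_n + (h/2)·k1); k3 = f(x_n + h/2, u_n + (h/2)·k2); k4 = f(x_n + h, u_n + h·k3); u_{n+1} = u_n + (h/6)·(k1 + 2k2 + 2k3 + k4).
x=0.000000, u=-0.920000:
  k1 = f(0.000000, -0.920000) = -0.662400
  k2 = f(0.190000, -1.045856) = -0.753016
  k3 = f(0.190000, -1.063073) = -0.765413
  k4 = f(0.380000, -1.210857) = -0.871817
  u ← -0.920000 + (0.38/6)·(k1 + 2k2 + 2k3 + k4) = -1.209501
u(0.38) ≈ -1.2095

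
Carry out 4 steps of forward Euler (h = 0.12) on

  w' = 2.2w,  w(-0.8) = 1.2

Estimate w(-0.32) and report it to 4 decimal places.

Euler: w_{n+1} = w_n + h·f(x_n, w_n).
x=-0.800000, w=1.200000: f=2.640000 → w ← 1.200000 + 0.12·2.640000 = 1.516800
x=-0.680000, w=1.516800: f=3.336960 → w ← 1.516800 + 0.12·3.336960 = 1.917235
x=-0.560000, w=1.917235: f=4.217917 → w ← 1.917235 + 0.12·4.217917 = 2.423385
x=-0.440000, w=2.423385: f=5.331448 → w ← 2.423385 + 0.12·5.331448 = 3.063159
w(-0.32) ≈ 3.0632

3.0632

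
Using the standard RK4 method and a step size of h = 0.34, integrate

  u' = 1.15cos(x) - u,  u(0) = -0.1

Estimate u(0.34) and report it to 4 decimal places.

RK4: k1 = f(x_n, u_n); k2 = f(x_n + h/2, u_n + (h/2)·k1); k3 = f(x_n + h/2, u_n + (h/2)·k2); k4 = f(x_n + h, u_n + h·k3); u_{n+1} = u_n + (h/6)·(k1 + 2k2 + 2k3 + k4).
x=0.000000, u=-0.100000:
  k1 = f(0.000000, -0.100000) = 1.250000
  k2 = f(0.170000, 0.112500) = 1.020922
  k3 = f(0.170000, 0.073557) = 1.059866
  k4 = f(0.340000, 0.260354) = 0.823814
  u ← -0.100000 + (0.34/6)·(k1 + 2k2 + 2k3 + k4) = 0.253339
u(0.34) ≈ 0.2533

0.2533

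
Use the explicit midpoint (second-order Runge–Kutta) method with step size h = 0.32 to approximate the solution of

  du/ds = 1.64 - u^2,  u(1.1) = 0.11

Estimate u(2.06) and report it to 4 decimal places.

Midpoint: k1 = f(s_n, u_n); k2 = f(s_n + h/2, u_n + (h/2)·k1); u_{n+1} = u_n + h·k2.
s=1.100000, u=0.110000:
  k1 = f(1.100000, 0.110000) = 1.627900
  k2 = f(1.260000, 0.370464) = 1.502756
  u ← 0.110000 + 0.32·1.502756 = 0.590882
s=1.420000, u=0.590882:
  k1 = f(1.420000, 0.590882) = 1.290858
  k2 = f(1.580000, 0.797419) = 1.004122
  u ← 0.590882 + 0.32·1.004122 = 0.912201
s=1.740000, u=0.912201:
  k1 = f(1.740000, 0.912201) = 0.807889
  k2 = f(1.900000, 1.041463) = 0.555354
  u ← 0.912201 + 0.32·0.555354 = 1.089914
u(2.06) ≈ 1.0899

1.0899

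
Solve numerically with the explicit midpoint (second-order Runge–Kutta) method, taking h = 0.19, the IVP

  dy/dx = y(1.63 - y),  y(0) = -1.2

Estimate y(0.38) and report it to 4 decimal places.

Midpoint: k1 = f(x_n, y_n); k2 = f(x_n + h/2, y_n + (h/2)·k1); y_{n+1} = y_n + h·k2.
x=0.000000, y=-1.200000:
  k1 = f(0.000000, -1.200000) = -3.396000
  k2 = f(0.095000, -1.522620) = -4.800242
  y ← -1.200000 + 0.19·(-4.800242) = -2.112046
x=0.190000, y=-2.112046:
  k1 = f(0.190000, -2.112046) = -7.903373
  k2 = f(0.285000, -2.862867) = -12.862477
  y ← -2.112046 + 0.19·(-12.862477) = -4.555917
y(0.38) ≈ -4.5559

-4.5559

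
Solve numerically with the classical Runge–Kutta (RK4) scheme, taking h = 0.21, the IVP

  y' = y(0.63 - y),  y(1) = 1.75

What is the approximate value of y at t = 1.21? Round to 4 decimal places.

1.4341

RK4: k1 = f(t_n, y_n); k2 = f(t_n + h/2, y_n + (h/2)·k1); k3 = f(t_n + h/2, y_n + (h/2)·k2); k4 = f(t_n + h, y_n + h·k3); y_{n+1} = y_n + (h/6)·(k1 + 2k2 + 2k3 + k4).
t=1.000000, y=1.750000:
  k1 = f(1.000000, 1.750000) = -1.960000
  k2 = f(1.105000, 1.544200) = -1.411708
  k3 = f(1.105000, 1.601771) = -1.556554
  k4 = f(1.210000, 1.423124) = -1.128713
  y ← 1.750000 + (0.21/6)·(k1 + 2k2 + 2k3 + k4) = 1.434117
y(1.21) ≈ 1.4341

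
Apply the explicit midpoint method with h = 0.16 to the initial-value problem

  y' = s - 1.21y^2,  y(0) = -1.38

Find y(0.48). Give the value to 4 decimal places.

-4.8559

Midpoint: k1 = f(s_n, y_n); k2 = f(s_n + h/2, y_n + (h/2)·k1); y_{n+1} = y_n + h·k2.
s=0.000000, y=-1.380000:
  k1 = f(0.000000, -1.380000) = -2.304324
  k2 = f(0.080000, -1.564346) = -2.881086
  y ← -1.380000 + 0.16·(-2.881086) = -1.840974
s=0.160000, y=-1.840974:
  k1 = f(0.160000, -1.840974) = -3.940913
  k2 = f(0.240000, -2.156247) = -5.385774
  y ← -1.840974 + 0.16·(-5.385774) = -2.702698
s=0.320000, y=-2.702698:
  k1 = f(0.320000, -2.702698) = -8.518534
  k2 = f(0.400000, -3.384180) = -13.457738
  y ← -2.702698 + 0.16·(-13.457738) = -4.855936
y(0.48) ≈ -4.8559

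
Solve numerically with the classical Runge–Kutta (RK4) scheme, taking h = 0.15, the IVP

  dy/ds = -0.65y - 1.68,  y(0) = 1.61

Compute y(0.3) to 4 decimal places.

0.8669

RK4: k1 = f(s_n, y_n); k2 = f(s_n + h/2, y_n + (h/2)·k1); k3 = f(s_n + h/2, y_n + (h/2)·k2); k4 = f(s_n + h, y_n + h·k3); y_{n+1} = y_n + (h/6)·(k1 + 2k2 + 2k3 + k4).
s=0.000000, y=1.610000:
  k1 = f(0.000000, 1.610000) = -2.726500
  k2 = f(0.075000, 1.405513) = -2.593583
  k3 = f(0.075000, 1.415481) = -2.600063
  k4 = f(0.150000, 1.219991) = -2.472994
  y ← 1.610000 + (0.15/6)·(k1 + 2k2 + 2k3 + k4) = 1.220330
s=0.150000, y=1.220330:
  k1 = f(0.150000, 1.220330) = -2.473215
  k2 = f(0.225000, 1.034839) = -2.352646
  k3 = f(0.225000, 1.043882) = -2.358523
  k4 = f(0.300000, 0.866552) = -2.243259
  y ← 1.220330 + (0.15/6)·(k1 + 2k2 + 2k3 + k4) = 0.866860
y(0.3) ≈ 0.8669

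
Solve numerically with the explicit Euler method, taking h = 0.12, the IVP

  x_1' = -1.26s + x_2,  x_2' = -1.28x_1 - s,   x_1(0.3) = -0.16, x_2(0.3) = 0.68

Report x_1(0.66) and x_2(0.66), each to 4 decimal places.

Euler on (x_1,x_2): x_1_{n+1} = x_1_n + h·x_1', x_2_{n+1} = x_2_n + h·x_2'.
0.300000: (-0.160000, 0.680000); f=(0.302000, -0.095200) → (-0.123760, 0.668576)
0.420000: (-0.123760, 0.668576); f=(0.139376, -0.261587) → (-0.107035, 0.637186)
0.540000: (-0.107035, 0.637186); f=(-0.043214, -0.402995) → (-0.112221, 0.588826)
(x_1(0.66), x_2(0.66)) ≈ (-0.1122, 0.5888)

-0.1122, 0.5888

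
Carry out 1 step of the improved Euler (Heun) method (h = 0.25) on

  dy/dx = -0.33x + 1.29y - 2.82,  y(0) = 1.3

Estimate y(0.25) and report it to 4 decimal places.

Heun: k1 = f(x_n, y_n); k2 = f(x_n + h, y_n + h·k1); y_{n+1} = y_n + (h/2)·(k1 + k2).
x=0.000000, y=1.300000:
  k1 = f(0.000000, 1.300000) = -1.143000
  k2 = f(0.250000, 1.014250) = -1.594117
  y ← 1.300000 + (0.25/2)·(-1.143000 + (-1.594117)) = 0.957860
y(0.25) ≈ 0.9579

0.9579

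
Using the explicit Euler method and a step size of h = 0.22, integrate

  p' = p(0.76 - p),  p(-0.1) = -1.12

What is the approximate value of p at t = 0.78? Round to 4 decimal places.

-8.3864

Euler: p_{n+1} = p_n + h·f(t_n, p_n).
t=-0.100000, p=-1.120000: f=-2.105600 → p ← -1.120000 + 0.22·(-2.105600) = -1.583232
t=0.120000, p=-1.583232: f=-3.709880 → p ← -1.583232 + 0.22·(-3.709880) = -2.399406
t=0.340000, p=-2.399406: f=-7.580695 → p ← -2.399406 + 0.22·(-7.580695) = -4.067159
t=0.560000, p=-4.067159: f=-19.632819 → p ← -4.067159 + 0.22·(-19.632819) = -8.386379
p(0.78) ≈ -8.3864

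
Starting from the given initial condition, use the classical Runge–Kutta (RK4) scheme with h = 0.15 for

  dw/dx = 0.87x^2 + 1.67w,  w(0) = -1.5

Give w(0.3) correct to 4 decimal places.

-2.4666

RK4: k1 = f(x_n, w_n); k2 = f(x_n + h/2, w_n + (h/2)·k1); k3 = f(x_n + h/2, w_n + (h/2)·k2); k4 = f(x_n + h, w_n + h·k3); w_{n+1} = w_n + (h/6)·(k1 + 2k2 + 2k3 + k4).
x=0.000000, w=-1.500000:
  k1 = f(0.000000, -1.500000) = -2.505000
  k2 = f(0.075000, -1.687875) = -2.813858
  k3 = f(0.075000, -1.711039) = -2.852542
  k4 = f(0.150000, -1.927881) = -3.199987
  w ← -1.500000 + (0.15/6)·(k1 + 2k2 + 2k3 + k4) = -1.925945
x=0.150000, w=-1.925945:
  k1 = f(0.150000, -1.925945) = -3.196753
  k2 = f(0.225000, -2.165701) = -3.572677
  k3 = f(0.225000, -2.193895) = -3.619762
  k4 = f(0.300000, -2.468909) = -4.044778
  w ← -1.925945 + (0.15/6)·(k1 + 2k2 + 2k3 + k4) = -2.466605
w(0.3) ≈ -2.4666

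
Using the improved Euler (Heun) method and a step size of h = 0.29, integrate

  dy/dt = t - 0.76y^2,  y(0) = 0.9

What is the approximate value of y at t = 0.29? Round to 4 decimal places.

Heun: k1 = f(t_n, y_n); k2 = f(t_n + h, y_n + h·k1); y_{n+1} = y_n + (h/2)·(k1 + k2).
t=0.000000, y=0.900000:
  k1 = f(0.000000, 0.900000) = -0.615600
  k2 = f(0.290000, 0.721476) = -0.105601
  y ← 0.900000 + (0.29/2)·(-0.615600 + (-0.105601)) = 0.795426
y(0.29) ≈ 0.7954

0.7954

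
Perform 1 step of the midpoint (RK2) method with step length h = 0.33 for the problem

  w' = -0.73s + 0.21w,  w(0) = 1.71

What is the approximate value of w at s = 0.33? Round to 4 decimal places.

1.7929

Midpoint: k1 = f(s_n, w_n); k2 = f(s_n + h/2, w_n + (h/2)·k1); w_{n+1} = w_n + h·k2.
s=0.000000, w=1.710000:
  k1 = f(0.000000, 1.710000) = 0.359100
  k2 = f(0.165000, 1.769251) = 0.251093
  w ← 1.710000 + 0.33·0.251093 = 1.792861
w(0.33) ≈ 1.7929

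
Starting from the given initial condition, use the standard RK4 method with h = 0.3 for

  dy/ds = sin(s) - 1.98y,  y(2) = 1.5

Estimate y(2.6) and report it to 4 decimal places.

RK4: k1 = f(s_n, y_n); k2 = f(s_n + h/2, y_n + (h/2)·k1); k3 = f(s_n + h/2, y_n + (h/2)·k2); k4 = f(s_n + h, y_n + h·k3); y_{n+1} = y_n + (h/6)·(k1 + 2k2 + 2k3 + k4).
s=2.000000, y=1.500000:
  k1 = f(2.000000, 1.500000) = -2.060703
  k2 = f(2.150000, 1.190895) = -1.521073
  k3 = f(2.150000, 1.271839) = -1.681343
  k4 = f(2.300000, 0.995597) = -1.225577
  y ← 1.500000 + (0.3/6)·(k1 + 2k2 + 2k3 + k4) = 1.015444
s=2.300000, y=1.015444:
  k1 = f(2.300000, 1.015444) = -1.264875
  k2 = f(2.450000, 0.825713) = -0.997148
  k3 = f(2.450000, 0.865872) = -1.076663
  k4 = f(2.600000, 0.692446) = -0.855541
  y ← 1.015444 + (0.3/6)·(k1 + 2k2 + 2k3 + k4) = 0.702043
y(2.6) ≈ 0.7020

0.7020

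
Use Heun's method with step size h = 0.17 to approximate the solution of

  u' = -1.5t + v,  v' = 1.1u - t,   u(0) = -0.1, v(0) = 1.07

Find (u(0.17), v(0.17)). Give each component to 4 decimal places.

Heun on (u,v): k1 = f(t_n, state_n); k2 = f(t_n + h, state_n + h·k1); state_{n+1} = state_n + (h/2)·(k1 + k2).
0.000000: (-0.100000, 1.070000)
  k1 = (1.070000, -0.110000)
  predictor → (0.081900, 1.051300)
  k2 = (0.796300, -0.079910)
  → (0.058636, 1.053858)
(u(0.17), v(0.17)) ≈ (0.0586, 1.0539)

0.0586, 1.0539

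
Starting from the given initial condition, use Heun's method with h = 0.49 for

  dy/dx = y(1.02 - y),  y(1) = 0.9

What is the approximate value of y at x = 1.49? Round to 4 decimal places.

Heun: k1 = f(x_n, y_n); k2 = f(x_n + h, y_n + h·k1); y_{n+1} = y_n + (h/2)·(k1 + k2).
x=1.000000, y=0.900000:
  k1 = f(1.000000, 0.900000) = 0.108000
  k2 = f(1.490000, 0.952920) = 0.063922
  y ← 0.900000 + (0.49/2)·(0.108000 + 0.063922) = 0.942121
y(1.49) ≈ 0.9421

0.9421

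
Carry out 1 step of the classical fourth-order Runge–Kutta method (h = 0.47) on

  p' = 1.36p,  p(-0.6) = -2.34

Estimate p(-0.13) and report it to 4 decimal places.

-4.4319

RK4: k1 = f(x_n, p_n); k2 = f(x_n + h/2, p_n + (h/2)·k1); k3 = f(x_n + h/2, p_n + (h/2)·k2); k4 = f(x_n + h, p_n + h·k3); p_{n+1} = p_n + (h/6)·(k1 + 2k2 + 2k3 + k4).
x=-0.600000, p=-2.340000:
  k1 = f(-0.600000, -2.340000) = -3.182400
  k2 = f(-0.365000, -3.087864) = -4.199495
  k3 = f(-0.365000, -3.326881) = -4.524559
  k4 = f(-0.130000, -4.466543) = -6.074498
  p ← -2.340000 + (0.47/6)·(k1 + 2k2 + 2k3 + k4) = -4.431892
p(-0.13) ≈ -4.4319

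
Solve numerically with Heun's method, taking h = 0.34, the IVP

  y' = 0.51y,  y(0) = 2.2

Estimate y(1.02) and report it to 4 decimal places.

Heun: k1 = f(s_n, y_n); k2 = f(s_n + h, y_n + h·k1); y_{n+1} = y_n + (h/2)·(k1 + k2).
s=0.000000, y=2.200000:
  k1 = f(0.000000, 2.200000) = 1.122000
  k2 = f(0.340000, 2.581480) = 1.316555
  y ← 2.200000 + (0.34/2)·(1.122000 + 1.316555) = 2.614554
s=0.340000, y=2.614554:
  k1 = f(0.340000, 2.614554) = 1.333423
  k2 = f(0.680000, 3.067918) = 1.564638
  y ← 2.614554 + (0.34/2)·(1.333423 + 1.564638) = 3.107225
s=0.680000, y=3.107225:
  k1 = f(0.680000, 3.107225) = 1.584685
  k2 = f(1.020000, 3.646017) = 1.859469
  y ← 3.107225 + (0.34/2)·(1.584685 + 1.859469) = 3.692731
y(1.02) ≈ 3.6927

3.6927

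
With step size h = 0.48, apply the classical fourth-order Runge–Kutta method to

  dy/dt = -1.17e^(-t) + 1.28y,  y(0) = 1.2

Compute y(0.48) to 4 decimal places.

1.5863

RK4: k1 = f(t_n, y_n); k2 = f(t_n + h/2, y_n + (h/2)·k1); k3 = f(t_n + h/2, y_n + (h/2)·k2); k4 = f(t_n + h, y_n + h·k3); y_{n+1} = y_n + (h/6)·(k1 + 2k2 + 2k3 + k4).
t=0.000000, y=1.200000:
  k1 = f(0.000000, 1.200000) = 0.366000
  k2 = f(0.240000, 1.287840) = 0.728081
  k3 = f(0.240000, 1.374739) = 0.839312
  k4 = f(0.480000, 1.602870) = 1.327697
  y ← 1.200000 + (0.48/6)·(k1 + 2k2 + 2k3 + k4) = 1.586279
y(0.48) ≈ 1.5863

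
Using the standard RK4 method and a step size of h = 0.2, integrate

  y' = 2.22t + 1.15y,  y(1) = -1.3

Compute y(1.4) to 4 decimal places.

-0.7235

RK4: k1 = f(t_n, y_n); k2 = f(t_n + h/2, y_n + (h/2)·k1); k3 = f(t_n + h/2, y_n + (h/2)·k2); k4 = f(t_n + h, y_n + h·k3); y_{n+1} = y_n + (h/6)·(k1 + 2k2 + 2k3 + k4).
t=1.000000, y=-1.300000:
  k1 = f(1.000000, -1.300000) = 0.725000
  k2 = f(1.100000, -1.227500) = 1.030375
  k3 = f(1.100000, -1.196962) = 1.065493
  k4 = f(1.200000, -1.086901) = 1.414063
  y ← -1.300000 + (0.2/6)·(k1 + 2k2 + 2k3 + k4) = -1.088973
t=1.200000, y=-1.088973:
  k1 = f(1.200000, -1.088973) = 1.411681
  k2 = f(1.300000, -0.947805) = 1.796024
  k3 = f(1.300000, -0.909371) = 1.840223
  k4 = f(1.400000, -0.720929) = 2.278932
  y ← -1.088973 + (0.2/6)·(k1 + 2k2 + 2k3 + k4) = -0.723536
y(1.4) ≈ -0.7235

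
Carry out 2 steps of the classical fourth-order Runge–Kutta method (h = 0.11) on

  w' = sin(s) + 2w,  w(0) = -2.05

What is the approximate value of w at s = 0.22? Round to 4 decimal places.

RK4: k1 = f(s_n, w_n); k2 = f(s_n + h/2, w_n + (h/2)·k1); k3 = f(s_n + h/2, w_n + (h/2)·k2); k4 = f(s_n + h, w_n + h·k3); w_{n+1} = w_n + (h/6)·(k1 + 2k2 + 2k3 + k4).
s=0.000000, w=-2.050000:
  k1 = f(0.000000, -2.050000) = -4.100000
  k2 = f(0.055000, -2.275500) = -4.496028
  k3 = f(0.055000, -2.297282) = -4.539591
  k4 = f(0.110000, -2.549355) = -4.988932
  w ← -2.050000 + (0.11/6)·(k1 + 2k2 + 2k3 + k4) = -2.547936
s=0.110000, w=-2.547936:
  k1 = f(0.110000, -2.547936) = -4.986095
  k2 = f(0.165000, -2.822172) = -5.480091
  k3 = f(0.165000, -2.849341) = -5.534431
  k4 = f(0.220000, -3.156724) = -6.095218
  w ← -2.547936 + (0.11/6)·(k1 + 2k2 + 2k3 + k4) = -3.154960
w(0.22) ≈ -3.1550

-3.1550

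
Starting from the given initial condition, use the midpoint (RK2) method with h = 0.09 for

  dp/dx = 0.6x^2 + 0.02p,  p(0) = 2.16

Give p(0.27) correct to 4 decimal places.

2.1755

Midpoint: k1 = f(x_n, p_n); k2 = f(x_n + h/2, p_n + (h/2)·k1); p_{n+1} = p_n + h·k2.
x=0.000000, p=2.160000:
  k1 = f(0.000000, 2.160000) = 0.043200
  k2 = f(0.045000, 2.161944) = 0.044454
  p ← 2.160000 + 0.09·0.044454 = 2.164001
x=0.090000, p=2.164001:
  k1 = f(0.090000, 2.164001) = 0.048140
  k2 = f(0.135000, 2.166167) = 0.054258
  p ← 2.164001 + 0.09·0.054258 = 2.168884
x=0.180000, p=2.168884:
  k1 = f(0.180000, 2.168884) = 0.062818
  k2 = f(0.225000, 2.171711) = 0.073809
  p ← 2.168884 + 0.09·0.073809 = 2.175527
p(0.27) ≈ 2.1755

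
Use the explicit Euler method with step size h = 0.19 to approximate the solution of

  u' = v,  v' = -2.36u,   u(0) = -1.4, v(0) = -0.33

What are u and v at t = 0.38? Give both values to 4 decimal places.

Euler on (u,v): u_{n+1} = u_n + h·u', v_{n+1} = v_n + h·v'.
0.000000: (-1.400000, -0.330000); f=(-0.330000, 3.304000) → (-1.462700, 0.297760)
0.190000: (-1.462700, 0.297760); f=(0.297760, 3.451972) → (-1.406126, 0.953635)
(u(0.38), v(0.38)) ≈ (-1.4061, 0.9536)

-1.4061, 0.9536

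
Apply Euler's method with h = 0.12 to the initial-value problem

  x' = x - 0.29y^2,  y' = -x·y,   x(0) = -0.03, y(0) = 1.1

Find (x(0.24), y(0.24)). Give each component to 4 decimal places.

-0.1272, 1.1140

Euler on (x,y): x_{n+1} = x_n + h·x', y_{n+1} = y_n + h·y'.
0.000000: (-0.030000, 1.100000); f=(-0.380900, 0.033000) → (-0.075708, 1.103960)
0.120000: (-0.075708, 1.103960); f=(-0.429139, 0.083579) → (-0.127205, 1.113989)
(x(0.24), y(0.24)) ≈ (-0.1272, 1.1140)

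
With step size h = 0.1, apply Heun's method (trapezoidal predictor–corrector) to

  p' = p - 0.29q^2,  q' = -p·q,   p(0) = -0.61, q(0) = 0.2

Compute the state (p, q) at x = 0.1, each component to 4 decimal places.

Heun on (p,q): k1 = f(x_n, state_n); k2 = f(x_n + h, state_n + h·k1); state_{n+1} = state_n + (h/2)·(k1 + k2).
0.000000: (-0.610000, 0.200000)
  k1 = (-0.621600, 0.122000)
  predictor → (-0.672160, 0.212200)
  k2 = (-0.685218, 0.142632)
  → (-0.675341, 0.213232)
(p(0.1), q(0.1)) ≈ (-0.6753, 0.2132)

-0.6753, 0.2132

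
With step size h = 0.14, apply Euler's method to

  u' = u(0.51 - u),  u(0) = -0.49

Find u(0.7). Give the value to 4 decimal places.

-1.0471

Euler: u_{n+1} = u_n + h·f(t_n, u_n).
t=0.000000, u=-0.490000: f=-0.490000 → u ← -0.490000 + 0.14·(-0.490000) = -0.558600
t=0.140000, u=-0.558600: f=-0.596920 → u ← -0.558600 + 0.14·(-0.596920) = -0.642169
t=0.280000, u=-0.642169: f=-0.739887 → u ← -0.642169 + 0.14·(-0.739887) = -0.745753
t=0.420000, u=-0.745753: f=-0.936481 → u ← -0.745753 + 0.14·(-0.936481) = -0.876860
t=0.560000, u=-0.876860: f=-1.216083 → u ← -0.876860 + 0.14·(-1.216083) = -1.047112
u(0.7) ≈ -1.0471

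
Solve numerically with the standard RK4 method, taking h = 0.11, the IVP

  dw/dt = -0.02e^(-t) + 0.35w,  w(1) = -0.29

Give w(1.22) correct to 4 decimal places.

RK4: k1 = f(t_n, w_n); k2 = f(t_n + h/2, w_n + (h/2)·k1); k3 = f(t_n + h/2, w_n + (h/2)·k2); k4 = f(t_n + h, w_n + h·k3); w_{n+1} = w_n + (h/6)·(k1 + 2k2 + 2k3 + k4).
t=1.000000, w=-0.290000:
  k1 = f(1.000000, -0.290000) = -0.108858
  k2 = f(1.055000, -0.295987) = -0.110559
  k3 = f(1.055000, -0.296081) = -0.110592
  k4 = f(1.110000, -0.302165) = -0.112349
  w ← -0.290000 + (0.11/6)·(k1 + 2k2 + 2k3 + k4) = -0.302164
t=1.110000, w=-0.302164:
  k1 = f(1.110000, -0.302164) = -0.112349
  k2 = f(1.165000, -0.308344) = -0.114159
  k3 = f(1.165000, -0.308443) = -0.114194
  k4 = f(1.220000, -0.314726) = -0.116059
  w ← -0.302164 + (0.11/6)·(k1 + 2k2 + 2k3 + k4) = -0.314725
w(1.22) ≈ -0.3147

-0.3147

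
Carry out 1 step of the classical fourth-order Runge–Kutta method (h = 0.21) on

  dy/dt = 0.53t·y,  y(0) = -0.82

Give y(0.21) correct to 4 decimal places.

RK4: k1 = f(t_n, y_n); k2 = f(t_n + h/2, y_n + (h/2)·k1); k3 = f(t_n + h/2, y_n + (h/2)·k2); k4 = f(t_n + h, y_n + h·k3); y_{n+1} = y_n + (h/6)·(k1 + 2k2 + 2k3 + k4).
t=0.000000, y=-0.820000:
  k1 = f(0.000000, -0.820000) = 0.000000
  k2 = f(0.105000, -0.820000) = -0.045633
  k3 = f(0.105000, -0.824791) = -0.045900
  k4 = f(0.210000, -0.829639) = -0.092339
  y ← -0.820000 + (0.21/6)·(k1 + 2k2 + 2k3 + k4) = -0.829639
y(0.21) ≈ -0.8296

-0.8296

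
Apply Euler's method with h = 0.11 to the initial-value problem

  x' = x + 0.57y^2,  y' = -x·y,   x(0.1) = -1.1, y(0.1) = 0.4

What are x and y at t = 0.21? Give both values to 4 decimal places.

-1.2110, 0.4484

Euler on (x,y): x_{n+1} = x_n + h·x', y_{n+1} = y_n + h·y'.
0.100000: (-1.100000, 0.400000); f=(-1.008800, 0.440000) → (-1.210968, 0.448400)
(x(0.21), y(0.21)) ≈ (-1.2110, 0.4484)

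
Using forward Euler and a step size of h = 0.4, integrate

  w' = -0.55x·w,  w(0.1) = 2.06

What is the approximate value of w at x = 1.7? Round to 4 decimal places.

1.0268

Euler: w_{n+1} = w_n + h·f(x_n, w_n).
x=0.100000, w=2.060000: f=-0.113300 → w ← 2.060000 + 0.4·(-0.113300) = 2.014680
x=0.500000, w=2.014680: f=-0.554037 → w ← 2.014680 + 0.4·(-0.554037) = 1.793065
x=0.900000, w=1.793065: f=-0.887567 → w ← 1.793065 + 0.4·(-0.887567) = 1.438038
x=1.300000, w=1.438038: f=-1.028197 → w ← 1.438038 + 0.4·(-1.028197) = 1.026759
w(1.7) ≈ 1.0268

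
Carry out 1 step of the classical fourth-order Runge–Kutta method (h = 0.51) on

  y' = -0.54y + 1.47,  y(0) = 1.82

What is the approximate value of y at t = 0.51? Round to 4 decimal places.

2.0372

RK4: k1 = f(t_n, y_n); k2 = f(t_n + h/2, y_n + (h/2)·k1); k3 = f(t_n + h/2, y_n + (h/2)·k2); k4 = f(t_n + h, y_n + h·k3); y_{n+1} = y_n + (h/6)·(k1 + 2k2 + 2k3 + k4).
t=0.000000, y=1.820000:
  k1 = f(0.000000, 1.820000) = 0.487200
  k2 = f(0.255000, 1.944236) = 0.420113
  k3 = f(0.255000, 1.927129) = 0.429351
  k4 = f(0.510000, 2.038969) = 0.368957
  y ← 1.820000 + (0.51/6)·(k1 + 2k2 + 2k3 + k4) = 2.037182
y(0.51) ≈ 2.0372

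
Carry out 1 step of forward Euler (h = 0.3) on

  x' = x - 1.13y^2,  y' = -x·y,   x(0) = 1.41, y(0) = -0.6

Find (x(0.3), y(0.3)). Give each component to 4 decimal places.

Euler on (x,y): x_{n+1} = x_n + h·x', y_{n+1} = y_n + h·y'.
0.000000: (1.410000, -0.600000); f=(1.003200, 0.846000) → (1.710960, -0.346200)
(x(0.3), y(0.3)) ≈ (1.7110, -0.3462)

1.7110, -0.3462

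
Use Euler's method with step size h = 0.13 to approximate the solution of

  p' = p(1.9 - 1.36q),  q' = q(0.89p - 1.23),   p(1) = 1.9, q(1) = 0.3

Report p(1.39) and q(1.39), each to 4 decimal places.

Euler on (p,q): p_{n+1} = p_n + h·p', q_{n+1} = q_n + h·q'.
1.000000: (1.900000, 0.300000); f=(2.834800, 0.138300) → (2.268524, 0.317979)
1.130000: (2.268524, 0.317979); f=(3.329169, 0.250881) → (2.701316, 0.350594)
1.260000: (2.701316, 0.350594); f=(3.844493, 0.411657) → (3.201100, 0.404109)
(p(1.39), q(1.39)) ≈ (3.2011, 0.4041)

3.2011, 0.4041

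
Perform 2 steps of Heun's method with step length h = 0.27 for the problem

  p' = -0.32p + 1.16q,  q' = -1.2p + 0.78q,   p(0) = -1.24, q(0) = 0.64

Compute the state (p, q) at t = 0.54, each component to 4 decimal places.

-0.3531, 1.6951

Heun on (p,q): k1 = f(t_n, state_n); k2 = f(t_n + h, state_n + h·k1); state_{n+1} = state_n + (h/2)·(k1 + k2).
0.000000: (-1.240000, 0.640000)
  k1 = (1.139200, 1.987200)
  predictor → (-0.932416, 1.176544)
  k2 = (1.663164, 2.036604)
  → (-0.861681, 1.183213)
0.270000: (-0.861681, 1.183213)
  k1 = (1.648265, 1.956924)
  predictor → (-0.416649, 1.711583)
  k2 = (2.118764, 1.835014)
  → (-0.353132, 1.695125)
(p(0.54), q(0.54)) ≈ (-0.3531, 1.6951)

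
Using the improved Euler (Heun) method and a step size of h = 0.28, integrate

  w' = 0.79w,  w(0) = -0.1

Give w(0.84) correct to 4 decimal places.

-0.1933

Heun: k1 = f(t_n, w_n); k2 = f(t_n + h, w_n + h·k1); w_{n+1} = w_n + (h/2)·(k1 + k2).
t=0.000000, w=-0.100000:
  k1 = f(0.000000, -0.100000) = -0.079000
  k2 = f(0.280000, -0.122120) = -0.096475
  w ← -0.100000 + (0.28/2)·(-0.079000 + (-0.096475)) = -0.124566
t=0.280000, w=-0.124566:
  k1 = f(0.280000, -0.124566) = -0.098408
  k2 = f(0.560000, -0.152121) = -0.120175
  w ← -0.124566 + (0.28/2)·(-0.098408 + (-0.120175)) = -0.155168
t=0.560000, w=-0.155168:
  k1 = f(0.560000, -0.155168) = -0.122583
  k2 = f(0.840000, -0.189491) = -0.149698
  w ← -0.155168 + (0.28/2)·(-0.122583 + (-0.149698)) = -0.193287
w(0.84) ≈ -0.1933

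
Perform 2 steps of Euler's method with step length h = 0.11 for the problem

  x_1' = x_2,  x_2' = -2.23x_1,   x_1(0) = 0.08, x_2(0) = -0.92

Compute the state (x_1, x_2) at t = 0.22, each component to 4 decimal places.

Euler on (x_1,x_2): x_1_{n+1} = x_1_n + h·x_1', x_2_{n+1} = x_2_n + h·x_2'.
0.000000: (0.080000, -0.920000); f=(-0.920000, -0.178400) → (-0.021200, -0.939624)
0.110000: (-0.021200, -0.939624); f=(-0.939624, 0.047276) → (-0.124559, -0.934424)
(x_1(0.22), x_2(0.22)) ≈ (-0.1246, -0.9344)

-0.1246, -0.9344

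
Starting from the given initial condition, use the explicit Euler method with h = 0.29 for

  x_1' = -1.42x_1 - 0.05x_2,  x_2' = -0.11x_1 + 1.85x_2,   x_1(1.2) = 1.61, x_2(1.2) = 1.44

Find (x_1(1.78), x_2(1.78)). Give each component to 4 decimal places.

0.5134, 3.2911

Euler on (x_1,x_2): x_1_{n+1} = x_1_n + h·x_1', x_2_{n+1} = x_2_n + h·x_2'.
1.200000: (1.610000, 1.440000); f=(-2.358200, 2.486900) → (0.926122, 2.161201)
1.490000: (0.926122, 2.161201); f=(-1.423153, 3.896348) → (0.513408, 3.291142)
(x_1(1.78), x_2(1.78)) ≈ (0.5134, 3.2911)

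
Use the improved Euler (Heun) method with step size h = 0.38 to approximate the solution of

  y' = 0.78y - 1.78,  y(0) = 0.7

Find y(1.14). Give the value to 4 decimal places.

Heun: k1 = f(x_n, y_n); k2 = f(x_n + h, y_n + h·k1); y_{n+1} = y_n + (h/2)·(k1 + k2).
x=0.000000, y=0.700000:
  k1 = f(0.000000, 0.700000) = -1.234000
  k2 = f(0.380000, 0.231080) = -1.599758
  y ← 0.700000 + (0.38/2)·(-1.234000 + (-1.599758)) = 0.161586
x=0.380000, y=0.161586:
  k1 = f(0.380000, 0.161586) = -1.653963
  k2 = f(0.760000, -0.466920) = -2.144197
  y ← 0.161586 + (0.38/2)·(-1.653963 + (-2.144197)) = -0.560064
x=0.760000, y=-0.560064:
  k1 = f(0.760000, -0.560064) = -2.216850
  k2 = f(1.140000, -1.402468) = -2.873925
  y ← -0.560064 + (0.38/2)·(-2.216850 + (-2.873925)) = -1.527312
y(1.14) ≈ -1.5273

-1.5273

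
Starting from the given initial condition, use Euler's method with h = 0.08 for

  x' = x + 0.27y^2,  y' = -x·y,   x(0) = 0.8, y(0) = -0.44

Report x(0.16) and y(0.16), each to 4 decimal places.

0.9413, -0.3832

Euler on (x,y): x_{n+1} = x_n + h·x', y_{n+1} = y_n + h·y'.
0.000000: (0.800000, -0.440000); f=(0.852272, 0.352000) → (0.868182, -0.411840)
0.080000: (0.868182, -0.411840); f=(0.913977, 0.357552) → (0.941300, -0.383236)
(x(0.16), y(0.16)) ≈ (0.9413, -0.3832)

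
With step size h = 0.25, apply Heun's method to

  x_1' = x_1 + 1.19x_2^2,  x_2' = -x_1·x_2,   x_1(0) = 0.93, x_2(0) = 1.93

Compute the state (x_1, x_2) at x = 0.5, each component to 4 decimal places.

3.1886, 0.6962

Heun on (x_1,x_2): k1 = f(x_n, state_n); k2 = f(x_n + h, state_n + h·k1); state_{n+1} = state_n + (h/2)·(k1 + k2).
0.000000: (0.930000, 1.930000)
  k1 = (5.362631, -1.794900)
  predictor → (2.270658, 1.481275)
  k2 = (4.881727, -3.363469)
  → (2.210545, 1.285204)
0.250000: (2.210545, 1.285204)
  k1 = (4.176126, -2.841001)
  predictor → (3.254576, 0.574954)
  k2 = (3.647957, -1.871231)
  → (3.188555, 0.696175)
(x_1(0.5), x_2(0.5)) ≈ (3.1886, 0.6962)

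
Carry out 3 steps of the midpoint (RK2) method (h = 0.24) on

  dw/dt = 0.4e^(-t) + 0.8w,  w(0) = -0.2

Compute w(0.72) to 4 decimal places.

-0.0682

Midpoint: k1 = f(t_n, w_n); k2 = f(t_n + h/2, w_n + (h/2)·k1); w_{n+1} = w_n + h·k2.
t=0.000000, w=-0.200000:
  k1 = f(0.000000, -0.200000) = 0.240000
  k2 = f(0.120000, -0.171200) = 0.217808
  w ← -0.200000 + 0.24·0.217808 = -0.147726
t=0.240000, w=-0.147726:
  k1 = f(0.240000, -0.147726) = 0.196470
  k2 = f(0.360000, -0.124150) = 0.179751
  w ← -0.147726 + 0.24·0.179751 = -0.104586
t=0.480000, w=-0.104586:
  k1 = f(0.480000, -0.104586) = 0.163845
  k2 = f(0.600000, -0.084924) = 0.151585
  w ← -0.104586 + 0.24·0.151585 = -0.068205
w(0.72) ≈ -0.0682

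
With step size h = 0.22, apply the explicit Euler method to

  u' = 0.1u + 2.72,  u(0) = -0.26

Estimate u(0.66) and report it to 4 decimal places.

1.5574

Euler: u_{n+1} = u_n + h·f(x_n, u_n).
x=0.000000, u=-0.260000: f=2.694000 → u ← -0.260000 + 0.22·2.694000 = 0.332680
x=0.220000, u=0.332680: f=2.753268 → u ← 0.332680 + 0.22·2.753268 = 0.938399
x=0.440000, u=0.938399: f=2.813840 → u ← 0.938399 + 0.22·2.813840 = 1.557444
u(0.66) ≈ 1.5574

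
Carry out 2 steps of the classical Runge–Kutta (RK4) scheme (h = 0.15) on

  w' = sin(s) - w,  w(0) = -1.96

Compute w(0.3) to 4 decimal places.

RK4: k1 = f(s_n, w_n); k2 = f(s_n + h/2, w_n + (h/2)·k1); k3 = f(s_n + h/2, w_n + (h/2)·k2); k4 = f(s_n + h, w_n + h·k3); w_{n+1} = w_n + (h/6)·(k1 + 2k2 + 2k3 + k4).
s=0.000000, w=-1.960000:
  k1 = f(0.000000, -1.960000) = 1.960000
  k2 = f(0.075000, -1.813000) = 1.887930
  k3 = f(0.075000, -1.818405) = 1.893335
  k4 = f(0.150000, -1.676000) = 1.825438
  w ← -1.960000 + (0.15/6)·(k1 + 2k2 + 2k3 + k4) = -1.676301
s=0.150000, w=-1.676301:
  k1 = f(0.150000, -1.676301) = 1.825739
  k2 = f(0.225000, -1.539370) = 1.762477
  k3 = f(0.225000, -1.544115) = 1.767221
  k4 = f(0.300000, -1.411218) = 1.706738
  w ← -1.676301 + (0.15/6)·(k1 + 2k2 + 2k3 + k4) = -1.411504
w(0.3) ≈ -1.4115

-1.4115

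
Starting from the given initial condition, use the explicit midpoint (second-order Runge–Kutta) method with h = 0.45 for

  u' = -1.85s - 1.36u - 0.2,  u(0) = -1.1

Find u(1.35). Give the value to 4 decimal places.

-1.3551

Midpoint: k1 = f(s_n, u_n); k2 = f(s_n + h/2, u_n + (h/2)·k1); u_{n+1} = u_n + h·k2.
s=0.000000, u=-1.100000:
  k1 = f(0.000000, -1.100000) = 1.296000
  k2 = f(0.225000, -0.808400) = 0.483174
  u ← -1.100000 + 0.45·0.483174 = -0.882572
s=0.450000, u=-0.882572:
  k1 = f(0.450000, -0.882572) = 0.167798
  k2 = f(0.675000, -0.844817) = -0.299799
  u ← -0.882572 + 0.45·(-0.299799) = -1.017481
s=0.900000, u=-1.017481:
  k1 = f(0.900000, -1.017481) = -0.481226
  k2 = f(1.125000, -1.125757) = -0.750221
  u ← -1.017481 + 0.45·(-0.750221) = -1.355080
u(1.35) ≈ -1.3551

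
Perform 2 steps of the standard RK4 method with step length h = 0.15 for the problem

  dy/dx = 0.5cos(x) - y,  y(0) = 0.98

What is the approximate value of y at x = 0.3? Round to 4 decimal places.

RK4: k1 = f(x_n, y_n); k2 = f(x_n + h/2, y_n + (h/2)·k1); k3 = f(x_n + h/2, y_n + (h/2)·k2); k4 = f(x_n + h, y_n + h·k3); y_{n+1} = y_n + (h/6)·(k1 + 2k2 + 2k3 + k4).
x=0.000000, y=0.980000:
  k1 = f(0.000000, 0.980000) = -0.480000
  k2 = f(0.075000, 0.944000) = -0.445406
  k3 = f(0.075000, 0.946595) = -0.448000
  k4 = f(0.150000, 0.912800) = -0.418414
  y ← 0.980000 + (0.15/6)·(k1 + 2k2 + 2k3 + k4) = 0.912869
x=0.150000, y=0.912869:
  k1 = f(0.150000, 0.912869) = -0.418484
  k2 = f(0.225000, 0.881483) = -0.394086
  k3 = f(0.225000, 0.883313) = -0.395916
  k4 = f(0.300000, 0.853482) = -0.375814
  y ← 0.912869 + (0.15/6)·(k1 + 2k2 + 2k3 + k4) = 0.853512
y(0.3) ≈ 0.8535

0.8535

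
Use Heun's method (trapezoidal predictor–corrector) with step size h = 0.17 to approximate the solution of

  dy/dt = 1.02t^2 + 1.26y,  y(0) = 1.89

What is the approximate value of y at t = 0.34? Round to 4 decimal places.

Heun: k1 = f(t_n, y_n); k2 = f(t_n + h, y_n + h·k1); y_{n+1} = y_n + (h/2)·(k1 + k2).
t=0.000000, y=1.890000:
  k1 = f(0.000000, 1.890000) = 2.381400
  k2 = f(0.170000, 2.294838) = 2.920974
  y ← 1.890000 + (0.17/2)·(2.381400 + 2.920974) = 2.340702
t=0.170000, y=2.340702:
  k1 = f(0.170000, 2.340702) = 2.978762
  k2 = f(0.340000, 2.847091) = 3.705247
  y ← 2.340702 + (0.17/2)·(2.978762 + 3.705247) = 2.908843
y(0.34) ≈ 2.9088

2.9088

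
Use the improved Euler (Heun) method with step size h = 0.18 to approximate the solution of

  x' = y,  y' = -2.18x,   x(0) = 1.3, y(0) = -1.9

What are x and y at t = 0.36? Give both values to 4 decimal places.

Heun on (x,y): k1 = f(t_n, state_n); k2 = f(t_n + h, state_n + h·k1); state_{n+1} = state_n + (h/2)·(k1 + k2).
0.000000: (1.300000, -1.900000)
  k1 = (-1.900000, -2.834000)
  predictor → (0.958000, -2.410120)
  k2 = (-2.410120, -2.088440)
  → (0.912089, -2.343020)
0.180000: (0.912089, -2.343020)
  k1 = (-2.343020, -1.988354)
  predictor → (0.490346, -2.700923)
  k2 = (-2.700923, -1.068954)
  → (0.458134, -2.618177)
(x(0.36), y(0.36)) ≈ (0.4581, -2.6182)

0.4581, -2.6182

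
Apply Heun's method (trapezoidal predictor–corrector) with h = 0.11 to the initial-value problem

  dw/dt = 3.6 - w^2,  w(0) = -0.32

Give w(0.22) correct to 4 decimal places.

Heun: k1 = f(t_n, w_n); k2 = f(t_n + h, w_n + h·k1); w_{n+1} = w_n + (h/2)·(k1 + k2).
t=0.000000, w=-0.320000:
  k1 = f(0.000000, -0.320000) = 3.497600
  k2 = f(0.110000, 0.064736) = 3.595809
  w ← -0.320000 + (0.11/2)·(3.497600 + 3.595809) = 0.070138
t=0.110000, w=0.070138:
  k1 = f(0.110000, 0.070138) = 3.595081
  k2 = f(0.220000, 0.465596) = 3.383220
  w ← 0.070138 + (0.11/2)·(3.595081 + 3.383220) = 0.453944
w(0.22) ≈ 0.4539

0.4539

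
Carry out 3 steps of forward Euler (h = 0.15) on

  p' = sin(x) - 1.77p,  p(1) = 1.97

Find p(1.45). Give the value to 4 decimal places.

1.0938

Euler: p_{n+1} = p_n + h·f(x_n, p_n).
x=1.000000, p=1.970000: f=-2.645429 → p ← 1.970000 + 0.15·(-2.645429) = 1.573186
x=1.150000, p=1.573186: f=-1.871775 → p ← 1.573186 + 0.15·(-1.871775) = 1.292419
x=1.300000, p=1.292419: f=-1.324024 → p ← 1.292419 + 0.15·(-1.324024) = 1.093816
p(1.45) ≈ 1.0938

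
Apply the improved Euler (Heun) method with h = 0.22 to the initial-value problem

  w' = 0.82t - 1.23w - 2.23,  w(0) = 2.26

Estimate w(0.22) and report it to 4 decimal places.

Heun: k1 = f(t_n, w_n); k2 = f(t_n + h, w_n + h·k1); w_{n+1} = w_n + (h/2)·(k1 + k2).
t=0.000000, w=2.260000:
  k1 = f(0.000000, 2.260000) = -5.009800
  k2 = f(0.220000, 1.157844) = -3.473748
  w ← 2.260000 + (0.22/2)·(-5.009800 + (-3.473748)) = 1.326810
w(0.22) ≈ 1.3268

1.3268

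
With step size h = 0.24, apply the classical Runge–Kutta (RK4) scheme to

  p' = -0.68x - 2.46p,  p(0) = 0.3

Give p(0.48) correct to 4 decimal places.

0.0374

RK4: k1 = f(x_n, p_n); k2 = f(x_n + h/2, p_n + (h/2)·k1); k3 = f(x_n + h/2, p_n + (h/2)·k2); k4 = f(x_n + h, p_n + h·k3); p_{n+1} = p_n + (h/6)·(k1 + 2k2 + 2k3 + k4).
x=0.000000, p=0.300000:
  k1 = f(0.000000, 0.300000) = -0.738000
  k2 = f(0.120000, 0.211440) = -0.601742
  k3 = f(0.120000, 0.227791) = -0.641966
  k4 = f(0.240000, 0.145928) = -0.522183
  p ← 0.300000 + (0.24/6)·(k1 + 2k2 + 2k3 + k4) = 0.150096
x=0.240000, p=0.150096:
  k1 = f(0.240000, 0.150096) = -0.532436
  k2 = f(0.360000, 0.086204) = -0.456861
  k3 = f(0.360000, 0.095273) = -0.479171
  k4 = f(0.480000, 0.035095) = -0.412734
  p ← 0.150096 + (0.24/6)·(k1 + 2k2 + 2k3 + k4) = 0.037407
p(0.48) ≈ 0.0374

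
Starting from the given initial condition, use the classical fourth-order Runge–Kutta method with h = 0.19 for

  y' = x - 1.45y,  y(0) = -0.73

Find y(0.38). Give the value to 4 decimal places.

-0.3602

RK4: k1 = f(x_n, y_n); k2 = f(x_n + h/2, y_n + (h/2)·k1); k3 = f(x_n + h/2, y_n + (h/2)·k2); k4 = f(x_n + h, y_n + h·k3); y_{n+1} = y_n + (h/6)·(k1 + 2k2 + 2k3 + k4).
x=0.000000, y=-0.730000:
  k1 = f(0.000000, -0.730000) = 1.058500
  k2 = f(0.095000, -0.629443) = 1.007692
  k3 = f(0.095000, -0.634269) = 1.014690
  k4 = f(0.190000, -0.537209) = 0.968953
  y ← -0.730000 + (0.19/6)·(k1 + 2k2 + 2k3 + k4) = -0.537713
x=0.190000, y=-0.537713:
  k1 = f(0.190000, -0.537713) = 0.969684
  k2 = f(0.285000, -0.445593) = 0.931110
  k3 = f(0.285000, -0.449258) = 0.936424
  k4 = f(0.380000, -0.359793) = 0.901699
  y ← -0.537713 + (0.19/6)·(k1 + 2k2 + 2k3 + k4) = -0.360176
y(0.38) ≈ -0.3602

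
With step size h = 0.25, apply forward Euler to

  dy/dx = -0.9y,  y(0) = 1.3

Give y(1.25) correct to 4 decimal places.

0.3635

Euler: y_{n+1} = y_n + h·f(x_n, y_n).
x=0.000000, y=1.300000: f=-1.170000 → y ← 1.300000 + 0.25·(-1.170000) = 1.007500
x=0.250000, y=1.007500: f=-0.906750 → y ← 1.007500 + 0.25·(-0.906750) = 0.780813
x=0.500000, y=0.780813: f=-0.702731 → y ← 0.780813 + 0.25·(-0.702731) = 0.605130
x=0.750000, y=0.605130: f=-0.544617 → y ← 0.605130 + 0.25·(-0.544617) = 0.468976
x=1.000000, y=0.468976: f=-0.422078 → y ← 0.468976 + 0.25·(-0.422078) = 0.363456
y(1.25) ≈ 0.3635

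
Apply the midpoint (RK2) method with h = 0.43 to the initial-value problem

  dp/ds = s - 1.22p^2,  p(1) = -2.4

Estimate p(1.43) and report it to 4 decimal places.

-9.0432

Midpoint: k1 = f(s_n, p_n); k2 = f(s_n + h/2, p_n + (h/2)·k1); p_{n+1} = p_n + h·k2.
s=1.000000, p=-2.400000:
  k1 = f(1.000000, -2.400000) = -6.027200
  k2 = f(1.215000, -3.695848) = -15.449337
  p ← -2.400000 + 0.43·(-15.449337) = -9.043215
p(1.43) ≈ -9.0432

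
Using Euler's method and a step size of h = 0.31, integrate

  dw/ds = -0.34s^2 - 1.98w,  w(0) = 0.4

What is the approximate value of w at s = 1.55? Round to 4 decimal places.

Euler: w_{n+1} = w_n + h·f(s_n, w_n).
s=0.000000, w=0.400000: f=-0.792000 → w ← 0.400000 + 0.31·(-0.792000) = 0.154480
s=0.310000, w=0.154480: f=-0.338544 → w ← 0.154480 + 0.31·(-0.338544) = 0.049531
s=0.620000, w=0.049531: f=-0.228768 → w ← 0.049531 + 0.31·(-0.228768) = -0.021387
s=0.930000, w=-0.021387: f=-0.251720 → w ← -0.021387 + 0.31·(-0.251720) = -0.099420
s=1.240000, w=-0.099420: f=-0.325932 → w ← -0.099420 + 0.31·(-0.325932) = -0.200459
w(1.55) ≈ -0.2005

-0.2005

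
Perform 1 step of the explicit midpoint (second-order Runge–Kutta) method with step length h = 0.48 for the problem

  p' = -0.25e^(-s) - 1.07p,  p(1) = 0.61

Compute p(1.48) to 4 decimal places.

Midpoint: k1 = f(s_n, p_n); k2 = f(s_n + h/2, p_n + (h/2)·k1); p_{n+1} = p_n + h·k2.
s=1.000000, p=0.610000:
  k1 = f(1.000000, 0.610000) = -0.744670
  k2 = f(1.240000, 0.431279) = -0.533815
  p ← 0.610000 + 0.48·(-0.533815) = 0.353769
p(1.48) ≈ 0.3538

0.3538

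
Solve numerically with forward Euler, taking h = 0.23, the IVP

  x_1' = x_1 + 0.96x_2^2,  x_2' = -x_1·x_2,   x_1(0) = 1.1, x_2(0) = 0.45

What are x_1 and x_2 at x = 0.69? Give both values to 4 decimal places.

2.1568, 0.1366

Euler on (x_1,x_2): x_1_{n+1} = x_1_n + h·x_1', x_2_{n+1} = x_2_n + h·x_2'.
0.000000: (1.100000, 0.450000); f=(1.294400, -0.495000) → (1.397712, 0.336150)
0.230000: (1.397712, 0.336150); f=(1.506189, -0.469841) → (1.744135, 0.228087)
0.460000: (1.744135, 0.228087); f=(1.794078, -0.397814) → (2.156773, 0.136589)
(x_1(0.69), x_2(0.69)) ≈ (2.1568, 0.1366)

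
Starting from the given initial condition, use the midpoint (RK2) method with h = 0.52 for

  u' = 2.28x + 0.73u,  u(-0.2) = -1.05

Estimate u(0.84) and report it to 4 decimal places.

-1.4151

Midpoint: k1 = f(x_n, u_n); k2 = f(x_n + h/2, u_n + (h/2)·k1); u_{n+1} = u_n + h·k2.
x=-0.200000, u=-1.050000:
  k1 = f(-0.200000, -1.050000) = -1.222500
  k2 = f(0.060000, -1.367850) = -0.861730
  u ← -1.050000 + 0.52·(-0.861730) = -1.498100
x=0.320000, u=-1.498100:
  k1 = f(0.320000, -1.498100) = -0.364013
  k2 = f(0.580000, -1.592743) = 0.159697
  u ← -1.498100 + 0.52·0.159697 = -1.415057
u(0.84) ≈ -1.4151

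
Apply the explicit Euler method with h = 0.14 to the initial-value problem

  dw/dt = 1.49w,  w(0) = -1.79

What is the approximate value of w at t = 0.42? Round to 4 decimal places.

Euler: w_{n+1} = w_n + h·f(t_n, w_n).
t=0.000000, w=-1.790000: f=-2.667100 → w ← -1.790000 + 0.14·(-2.667100) = -2.163394
t=0.140000, w=-2.163394: f=-3.223457 → w ← -2.163394 + 0.14·(-3.223457) = -2.614678
t=0.280000, w=-2.614678: f=-3.895870 → w ← -2.614678 + 0.14·(-3.895870) = -3.160100
w(0.42) ≈ -3.1601

-3.1601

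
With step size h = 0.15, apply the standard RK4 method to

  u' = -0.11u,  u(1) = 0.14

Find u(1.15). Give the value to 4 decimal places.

0.1377

RK4: k1 = f(t_n, u_n); k2 = f(t_n + h/2, u_n + (h/2)·k1); k3 = f(t_n + h/2, u_n + (h/2)·k2); k4 = f(t_n + h, u_n + h·k3); u_{n+1} = u_n + (h/6)·(k1 + 2k2 + 2k3 + k4).
t=1.000000, u=0.140000:
  k1 = f(1.000000, 0.140000) = -0.015400
  k2 = f(1.075000, 0.138845) = -0.015273
  k3 = f(1.075000, 0.138855) = -0.015274
  k4 = f(1.150000, 0.137709) = -0.015148
  u ← 0.140000 + (0.15/6)·(k1 + 2k2 + 2k3 + k4) = 0.137709
u(1.15) ≈ 0.1377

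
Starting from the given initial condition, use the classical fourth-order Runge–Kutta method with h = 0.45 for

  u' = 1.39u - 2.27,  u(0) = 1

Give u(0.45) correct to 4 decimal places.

RK4: k1 = f(x_n, u_n); k2 = f(x_n + h/2, u_n + (h/2)·k1); k3 = f(x_n + h/2, u_n + (h/2)·k2); k4 = f(x_n + h, u_n + h·k3); u_{n+1} = u_n + (h/6)·(k1 + 2k2 + 2k3 + k4).
x=0.000000, u=1.000000:
  k1 = f(0.000000, 1.000000) = -0.880000
  k2 = f(0.225000, 0.802000) = -1.155220
  k3 = f(0.225000, 0.740075) = -1.241295
  k4 = f(0.450000, 0.441417) = -1.656430
  u ← 1.000000 + (0.45/6)·(k1 + 2k2 + 2k3 + k4) = 0.450290
u(0.45) ≈ 0.4503

0.4503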